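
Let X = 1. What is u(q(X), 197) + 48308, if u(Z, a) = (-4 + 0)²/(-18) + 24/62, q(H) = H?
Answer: 13477792/279 ≈ 48308.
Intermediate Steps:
u(Z, a) = -140/279 (u(Z, a) = (-4)²*(-1/18) + 24*(1/62) = 16*(-1/18) + 12/31 = -8/9 + 12/31 = -140/279)
u(q(X), 197) + 48308 = -140/279 + 48308 = 13477792/279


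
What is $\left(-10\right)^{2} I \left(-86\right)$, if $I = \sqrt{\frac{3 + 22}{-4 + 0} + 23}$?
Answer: $- 4300 \sqrt{67} \approx -35197.0$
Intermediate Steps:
$I = \frac{\sqrt{67}}{2}$ ($I = \sqrt{\frac{25}{-4} + 23} = \sqrt{25 \left(- \frac{1}{4}\right) + 23} = \sqrt{- \frac{25}{4} + 23} = \sqrt{\frac{67}{4}} = \frac{\sqrt{67}}{2} \approx 4.0927$)
$\left(-10\right)^{2} I \left(-86\right) = \left(-10\right)^{2} \frac{\sqrt{67}}{2} \left(-86\right) = 100 \frac{\sqrt{67}}{2} \left(-86\right) = 50 \sqrt{67} \left(-86\right) = - 4300 \sqrt{67}$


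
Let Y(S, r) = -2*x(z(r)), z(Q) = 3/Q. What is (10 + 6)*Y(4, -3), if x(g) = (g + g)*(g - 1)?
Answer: -128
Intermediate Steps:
x(g) = 2*g*(-1 + g) (x(g) = (2*g)*(-1 + g) = 2*g*(-1 + g))
Y(S, r) = -12*(-1 + 3/r)/r (Y(S, r) = -4*3/r*(-1 + 3/r) = -12*(-1 + 3/r)/r)
(10 + 6)*Y(4, -3) = (10 + 6)*(12*(-3 - 3)/(-3)²) = 16*(12*(⅑)*(-6)) = 16*(-8) = -128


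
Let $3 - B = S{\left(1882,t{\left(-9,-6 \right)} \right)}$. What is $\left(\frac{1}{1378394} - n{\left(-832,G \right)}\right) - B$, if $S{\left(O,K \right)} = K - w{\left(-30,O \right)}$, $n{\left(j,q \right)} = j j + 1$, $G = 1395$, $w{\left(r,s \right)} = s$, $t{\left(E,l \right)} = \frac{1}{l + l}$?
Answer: $- \frac{5740543045231}{8270364} \approx -6.9411 \cdot 10^{5}$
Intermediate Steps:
$t{\left(E,l \right)} = \frac{1}{2 l}$
$n{\left(j,q \right)} = 1 + j^{2}$ ($n{\left(j,q \right)} = j^{2} + 1 = 1 + j^{2}$)
$S{\left(O,K \right)} = K - O$
$B = \frac{22621}{12}$ ($B = 3 - \left(\frac{1}{2 \left(-6\right)} - 1882\right) = 3 - \left(\frac{1}{2} \left(- \frac{1}{6}\right) - 1882\right) = 3 - \left(- \frac{1}{12} - 1882\right) = 3 - - \frac{22585}{12} = 3 + \frac{22585}{12} = \frac{22621}{12} \approx 1885.1$)
$\left(\frac{1}{1378394} - n{\left(-832,G \right)}\right) - B = \left(\frac{1}{1378394} - \left(1 + \left(-832\right)^{2}\right)\right) - \frac{22621}{12} = \left(\frac{1}{1378394} - \left(1 + 692224\right)\right) - \frac{22621}{12} = \left(\frac{1}{1378394} - 692225\right) - \frac{22621}{12} = - \frac{954158786649}{1378394} - \frac{22621}{12} = - \frac{5740543045231}{8270364}$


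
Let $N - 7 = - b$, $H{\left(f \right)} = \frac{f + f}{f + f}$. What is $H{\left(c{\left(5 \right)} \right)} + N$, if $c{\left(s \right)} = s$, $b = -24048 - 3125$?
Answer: $27181$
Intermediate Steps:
$b = -27173$
$H{\left(f \right)} = 1$ ($H{\left(f \right)} = \frac{2 f}{2 f} = 2 f \frac{1}{2 f} = 1$)
$N = 27180$ ($N = 7 - -27173 = 7 + 27173 = 27180$)
$H{\left(c{\left(5 \right)} \right)} + N = 1 + 27180 = 27181$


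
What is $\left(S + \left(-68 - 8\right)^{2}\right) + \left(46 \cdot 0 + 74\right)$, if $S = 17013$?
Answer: $22863$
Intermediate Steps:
$\left(S + \left(-68 - 8\right)^{2}\right) + \left(46 \cdot 0 + 74\right) = \left(17013 + \left(-68 - 8\right)^{2}\right) + \left(46 \cdot 0 + 74\right) = \left(17013 + \left(-76\right)^{2}\right) + \left(0 + 74\right) = \left(17013 + 5776\right) + 74 = 22789 + 74 = 22863$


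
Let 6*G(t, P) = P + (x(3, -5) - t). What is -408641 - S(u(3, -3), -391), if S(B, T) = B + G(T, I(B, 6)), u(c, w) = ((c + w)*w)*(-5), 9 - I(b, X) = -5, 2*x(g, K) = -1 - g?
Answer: -2452249/6 ≈ -4.0871e+5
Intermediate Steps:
x(g, K) = -1/2 - g/2 (x(g, K) = (-1 - g)/2 = -1/2 - g/2)
I(b, X) = 14 (I(b, X) = 9 - 1*(-5) = 9 + 5 = 14)
G(t, P) = -1/3 - t/6 + P/6 (G(t, P) = (P + ((-1/2 - 1/2*3) - t))/6 = (P + ((-1/2 - 3/2) - t))/6 = (P + (-2 - t))/6 = (-2 + P - t)/6 = -1/3 - t/6 + P/6)
u(c, w) = -5*w*(c + w) (u(c, w) = (w*(c + w))*(-5) = -5*w*(c + w))
S(B, T) = 2 + B - T/6 (S(B, T) = B + (-1/3 - T/6 + (1/6)*14) = B + (-1/3 - T/6 + 7/3) = B + (2 - T/6) = 2 + B - T/6)
-408641 - S(u(3, -3), -391) = -408641 - (2 - 5*(-3)*(3 - 3) - 1/6*(-391)) = -408641 - (2 - 5*(-3)*0 + 391/6) = -408641 - (2 + 0 + 391/6) = -408641 - 1*403/6 = -408641 - 403/6 = -2452249/6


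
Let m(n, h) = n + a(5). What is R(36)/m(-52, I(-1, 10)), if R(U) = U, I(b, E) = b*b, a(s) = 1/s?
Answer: -180/259 ≈ -0.69498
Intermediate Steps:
I(b, E) = b²
m(n, h) = ⅕ + n (m(n, h) = n + 1/5 = n + ⅕ = ⅕ + n)
R(36)/m(-52, I(-1, 10)) = 36/(⅕ - 52) = 36/(-259/5) = 36*(-5/259) = -180/259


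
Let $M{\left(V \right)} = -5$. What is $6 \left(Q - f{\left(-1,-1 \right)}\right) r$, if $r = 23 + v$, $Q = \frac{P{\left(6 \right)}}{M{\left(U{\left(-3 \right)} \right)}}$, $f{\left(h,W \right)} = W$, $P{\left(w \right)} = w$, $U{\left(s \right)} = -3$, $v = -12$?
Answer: $- \frac{66}{5} \approx -13.2$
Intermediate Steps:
$Q = - \frac{6}{5}$ ($Q = \frac{6}{-5} = 6 \left(- \frac{1}{5}\right) = - \frac{6}{5} \approx -1.2$)
$r = 11$ ($r = 23 - 12 = 11$)
$6 \left(Q - f{\left(-1,-1 \right)}\right) r = 6 \left(- \frac{6}{5} - -1\right) 11 = 6 \left(- \frac{6}{5} + 1\right) 11 = 6 \left(- \frac{1}{5}\right) 11 = \left(- \frac{6}{5}\right) 11 = - \frac{66}{5}$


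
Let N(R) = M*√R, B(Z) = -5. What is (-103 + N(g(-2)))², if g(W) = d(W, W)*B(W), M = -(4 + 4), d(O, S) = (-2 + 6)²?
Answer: 5489 + 6592*I*√5 ≈ 5489.0 + 14740.0*I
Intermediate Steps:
d(O, S) = 16 (d(O, S) = 4² = 16)
M = -8 (M = -1*8 = -8)
g(W) = -80 (g(W) = 16*(-5) = -80)
N(R) = -8*√R
(-103 + N(g(-2)))² = (-103 - 32*I*√5)²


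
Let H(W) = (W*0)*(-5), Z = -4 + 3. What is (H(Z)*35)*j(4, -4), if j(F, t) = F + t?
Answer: 0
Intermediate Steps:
Z = -1
H(W) = 0 (H(W) = 0*(-5) = 0)
(H(Z)*35)*j(4, -4) = (0*35)*(4 - 4) = 0*0 = 0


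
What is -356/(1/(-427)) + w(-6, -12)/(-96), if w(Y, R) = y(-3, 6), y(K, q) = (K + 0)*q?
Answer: 2432195/16 ≈ 1.5201e+5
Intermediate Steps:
y(K, q) = K*q
w(Y, R) = -18 (w(Y, R) = -3*6 = -18)
-356/(1/(-427)) + w(-6, -12)/(-96) = -356/(1/(-427)) - 18/(-96) = -356/(-1/427) - 18*(-1/96) = -356*(-427) + 3/16 = 152012 + 3/16 = 2432195/16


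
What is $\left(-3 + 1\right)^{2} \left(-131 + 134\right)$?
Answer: $12$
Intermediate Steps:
$\left(-3 + 1\right)^{2} \left(-131 + 134\right) = \left(-2\right)^{2} \cdot 3 = 4 \cdot 3 = 12$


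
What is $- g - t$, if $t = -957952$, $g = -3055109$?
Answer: $4013061$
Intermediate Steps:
$- g - t = \left(-1\right) \left(-3055109\right) - -957952 = 3055109 + 957952 = 4013061$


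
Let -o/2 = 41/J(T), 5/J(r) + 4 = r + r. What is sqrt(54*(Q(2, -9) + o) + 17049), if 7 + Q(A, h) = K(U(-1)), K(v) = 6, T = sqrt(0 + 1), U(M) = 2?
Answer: sqrt(469155)/5 ≈ 136.99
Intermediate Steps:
T = 1 (T = sqrt(1) = 1)
J(r) = 5/(-4 + 2*r) (J(r) = 5/(-4 + (r + r)) = 5/(-4 + 2*r))
Q(A, h) = -1 (Q(A, h) = -7 + 6 = -1)
o = 164/5 (o = -82/(5/(2*(-2 + 1))) = -82/((5/2)/(-1)) = -82/((5/2)*(-1)) = -82/(-5/2) = -82*(-2)/5 = -2*(-82/5) = 164/5 ≈ 32.800)
sqrt(54*(Q(2, -9) + o) + 17049) = sqrt(54*(-1 + 164/5) + 17049) = sqrt(54*(159/5) + 17049) = sqrt(8586/5 + 17049) = sqrt(93831/5) = sqrt(469155)/5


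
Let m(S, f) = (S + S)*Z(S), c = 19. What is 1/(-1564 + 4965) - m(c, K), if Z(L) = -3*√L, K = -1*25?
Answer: 1/3401 + 114*√19 ≈ 496.91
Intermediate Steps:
K = -25
m(S, f) = -6*S^(3/2) (m(S, f) = (S + S)*(-3*√S) = (2*S)*(-3*√S) = -6*S^(3/2))
1/(-1564 + 4965) - m(c, K) = 1/(-1564 + 4965) - (-6)*19^(3/2) = 1/3401 - (-6)*19*√19 = 1/3401 - (-114)*√19 = 1/3401 + 114*√19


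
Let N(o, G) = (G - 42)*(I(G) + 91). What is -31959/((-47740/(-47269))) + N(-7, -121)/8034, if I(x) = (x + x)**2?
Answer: -6296576734057/191771580 ≈ -32834.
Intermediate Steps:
I(x) = 4*x**2 (I(x) = (2*x)**2 = 4*x**2)
N(o, G) = (-42 + G)*(91 + 4*G**2) (N(o, G) = (G - 42)*(4*G**2 + 91) = (-42 + G)*(91 + 4*G**2))
-31959/((-47740/(-47269))) + N(-7, -121)/8034 = -31959/((-47740/(-47269))) + (-3822 - 168*(-121)**2 + 4*(-121)**3 + 91*(-121))/8034 = -31959/((-47740*(-1/47269))) + (-3822 - 168*14641 + 4*(-1771561) - 11011)*(1/8034) = -31959/47740/47269 + (-3822 - 2459688 - 7086244 - 11011)*(1/8034) = -31959*47269/47740 - 9560765*1/8034 = -1510669971/47740 - 9560765/8034 = -6296576734057/191771580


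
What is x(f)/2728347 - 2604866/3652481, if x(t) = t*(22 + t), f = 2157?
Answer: 3353352856347/3321745192969 ≈ 1.0095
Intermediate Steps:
x(f)/2728347 - 2604866/3652481 = (2157*(22 + 2157))/2728347 - 2604866/3652481 = (2157*2179)*(1/2728347) - 2604866*1/3652481 = 4700103*(1/2728347) - 2604866/3652481 = 1566701/909449 - 2604866/3652481 = 3353352856347/3321745192969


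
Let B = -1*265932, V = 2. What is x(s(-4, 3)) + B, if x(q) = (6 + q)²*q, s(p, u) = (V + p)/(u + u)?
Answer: -7180453/27 ≈ -2.6594e+5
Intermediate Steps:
s(p, u) = (2 + p)/(2*u) (s(p, u) = (2 + p)/(u + u) = (2 + p)/((2*u)) = (2 + p)*(1/(2*u)) = (2 + p)/(2*u))
x(q) = q*(6 + q)²
B = -265932
x(s(-4, 3)) + B = ((½)*(2 - 4)/3)*(6 + (½)*(2 - 4)/3)² - 265932 = ((½)*(⅓)*(-2))*(6 + (½)*(⅓)*(-2))² - 265932 = -(6 - ⅓)²/3 - 265932 = -(17/3)²/3 - 265932 = -⅓*289/9 - 265932 = -289/27 - 265932 = -7180453/27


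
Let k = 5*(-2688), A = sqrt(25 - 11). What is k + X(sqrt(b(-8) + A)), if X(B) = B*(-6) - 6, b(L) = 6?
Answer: -13446 - 6*sqrt(6 + sqrt(14)) ≈ -13465.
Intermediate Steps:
A = sqrt(14) ≈ 3.7417
X(B) = -6 - 6*B (X(B) = -6*B - 6 = -6 - 6*B)
k = -13440
k + X(sqrt(b(-8) + A)) = -13440 + (-6 - 6*sqrt(6 + sqrt(14))) = -13446 - 6*sqrt(6 + sqrt(14))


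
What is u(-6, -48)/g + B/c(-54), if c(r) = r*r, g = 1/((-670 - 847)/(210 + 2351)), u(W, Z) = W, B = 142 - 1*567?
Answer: 25453007/7467876 ≈ 3.4083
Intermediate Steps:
B = -425 (B = 142 - 567 = -425)
g = -2561/1517 (g = 1/(-1517/2561) = -2561/1517 ≈ -1.6882)
c(r) = r**2
u(-6, -48)/g + B/c(-54) = -6/(-2561/1517) - 425/((-54)**2) = -6*(-1517/2561) - 425/2916 = 9102/2561 - 425*1/2916 = 9102/2561 - 425/2916 = 25453007/7467876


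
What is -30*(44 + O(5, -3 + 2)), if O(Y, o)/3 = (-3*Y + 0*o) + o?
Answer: 120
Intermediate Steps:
O(Y, o) = -9*Y + 3*o (O(Y, o) = 3*((-3*Y + 0*o) + o) = 3*((-3*Y + 0) + o) = 3*(-3*Y + o) = 3*(o - 3*Y) = -9*Y + 3*o)
-30*(44 + O(5, -3 + 2)) = -30*(44 + (-9*5 + 3*(-3 + 2))) = -30*(44 + (-45 + 3*(-1))) = -30*(44 + (-45 - 3)) = -30*(44 - 48) = -30*(-4) = 120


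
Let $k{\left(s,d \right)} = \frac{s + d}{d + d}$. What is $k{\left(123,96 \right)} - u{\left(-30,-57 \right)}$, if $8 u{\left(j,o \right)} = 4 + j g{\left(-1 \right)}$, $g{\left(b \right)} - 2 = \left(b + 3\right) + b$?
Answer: $\frac{761}{64} \approx 11.891$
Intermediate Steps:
$g{\left(b \right)} = 5 + 2 b$ ($g{\left(b \right)} = 2 + \left(\left(b + 3\right) + b\right) = 2 + \left(\left(3 + b\right) + b\right) = 2 + \left(3 + 2 b\right) = 5 + 2 b$)
$u{\left(j,o \right)} = \frac{1}{2} + \frac{3 j}{8}$ ($u{\left(j,o \right)} = \frac{4 + j \left(5 + 2 \left(-1\right)\right)}{8} = \frac{4 + j \left(5 - 2\right)}{8} = \frac{4 + j 3}{8} = \frac{4 + 3 j}{8} = \frac{1}{2} + \frac{3 j}{8}$)
$k{\left(s,d \right)} = \frac{d + s}{2 d}$
$k{\left(123,96 \right)} - u{\left(-30,-57 \right)} = \frac{96 + 123}{2 \cdot 96} - \left(\frac{1}{2} + \frac{3}{8} \left(-30\right)\right) = \frac{1}{2} \cdot \frac{1}{96} \cdot 219 - \left(\frac{1}{2} - \frac{45}{4}\right) = \frac{73}{64} - - \frac{43}{4} = \frac{73}{64} + \frac{43}{4} = \frac{761}{64}$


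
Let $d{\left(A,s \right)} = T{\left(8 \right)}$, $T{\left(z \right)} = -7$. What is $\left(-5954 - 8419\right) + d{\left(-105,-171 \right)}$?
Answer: $-14380$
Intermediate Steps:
$d{\left(A,s \right)} = -7$
$\left(-5954 - 8419\right) + d{\left(-105,-171 \right)} = \left(-5954 - 8419\right) - 7 = -14373 - 7 = -14380$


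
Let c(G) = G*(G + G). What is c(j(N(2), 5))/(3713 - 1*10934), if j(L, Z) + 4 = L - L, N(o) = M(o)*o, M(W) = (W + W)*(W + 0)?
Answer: -32/7221 ≈ -0.0044315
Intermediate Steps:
M(W) = 2*W**2 (M(W) = (2*W)*W = 2*W**2)
N(o) = 2*o**3 (N(o) = (2*o**2)*o = 2*o**3)
j(L, Z) = -4 (j(L, Z) = -4 + (L - L) = -4 + 0 = -4)
c(G) = 2*G**2 (c(G) = G*(2*G) = 2*G**2)
c(j(N(2), 5))/(3713 - 1*10934) = (2*(-4)**2)/(3713 - 1*10934) = (2*16)/(3713 - 10934) = 32/(-7221) = 32*(-1/7221) = -32/7221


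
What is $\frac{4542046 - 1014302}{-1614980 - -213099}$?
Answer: $- \frac{3527744}{1401881} \approx -2.5164$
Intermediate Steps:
$\frac{4542046 - 1014302}{-1614980 - -213099} = \frac{3527744}{-1614980 + \left(-527298 + 740397\right)} = \frac{3527744}{-1614980 + 213099} = \frac{3527744}{-1401881} = 3527744 \left(- \frac{1}{1401881}\right) = - \frac{3527744}{1401881}$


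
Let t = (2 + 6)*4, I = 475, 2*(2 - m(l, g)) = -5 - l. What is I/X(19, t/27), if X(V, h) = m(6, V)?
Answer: 190/3 ≈ 63.333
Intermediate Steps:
m(l, g) = 9/2 + l/2 (m(l, g) = 2 - (-5 - l)/2 = 2 + (5/2 + l/2) = 9/2 + l/2)
t = 32 (t = 8*4 = 32)
X(V, h) = 15/2 (X(V, h) = 9/2 + (½)*6 = 9/2 + 3 = 15/2)
I/X(19, t/27) = 475/(15/2) = 475*(2/15) = 190/3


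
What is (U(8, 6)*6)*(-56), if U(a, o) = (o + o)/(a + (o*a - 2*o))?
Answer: -1008/11 ≈ -91.636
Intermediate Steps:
U(a, o) = 2*o/(a - 2*o + a*o) (U(a, o) = (2*o)/(a + (a*o - 2*o)) = (2*o)/(a + (-2*o + a*o)) = (2*o)/(a - 2*o + a*o) = 2*o/(a - 2*o + a*o))
(U(8, 6)*6)*(-56) = ((2*6/(8 - 2*6 + 8*6))*6)*(-56) = ((2*6/(8 - 12 + 48))*6)*(-56) = ((2*6/44)*6)*(-56) = ((2*6*(1/44))*6)*(-56) = ((3/11)*6)*(-56) = (18/11)*(-56) = -1008/11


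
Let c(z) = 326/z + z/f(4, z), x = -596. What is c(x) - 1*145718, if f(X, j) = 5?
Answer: -217298243/1490 ≈ -1.4584e+5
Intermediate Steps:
c(z) = 326/z + z/5
c(x) - 1*145718 = (326/(-596) + (⅕)*(-596)) - 1*145718 = (326*(-1/596) - 596/5) - 145718 = (-163/298 - 596/5) - 145718 = -178423/1490 - 145718 = -217298243/1490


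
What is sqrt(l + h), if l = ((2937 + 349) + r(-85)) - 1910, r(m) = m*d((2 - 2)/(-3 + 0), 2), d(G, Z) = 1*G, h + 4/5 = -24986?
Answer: I*sqrt(590270)/5 ≈ 153.66*I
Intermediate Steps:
h = -124934/5 (h = -4/5 - 24986 = -124934/5 ≈ -24987.)
d(G, Z) = G
r(m) = 0 (r(m) = m*((2 - 2)/(-3 + 0)) = m*(0/(-3)) = m*(0*(-1/3)) = m*0 = 0)
l = 1376 (l = ((2937 + 349) + 0) - 1910 = (3286 + 0) - 1910 = 3286 - 1910 = 1376)
sqrt(l + h) = sqrt(1376 - 124934/5) = sqrt(-118054/5) = I*sqrt(590270)/5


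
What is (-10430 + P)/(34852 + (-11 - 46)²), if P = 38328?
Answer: 27898/38101 ≈ 0.73221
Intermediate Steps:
(-10430 + P)/(34852 + (-11 - 46)²) = (-10430 + 38328)/(34852 + (-11 - 46)²) = 27898/(34852 + (-57)²) = 27898/(34852 + 3249) = 27898/38101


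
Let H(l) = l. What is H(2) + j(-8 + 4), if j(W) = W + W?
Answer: -6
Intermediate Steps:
j(W) = 2*W
H(2) + j(-8 + 4) = 2 + 2*(-8 + 4) = 2 + 2*(-4) = 2 - 8 = -6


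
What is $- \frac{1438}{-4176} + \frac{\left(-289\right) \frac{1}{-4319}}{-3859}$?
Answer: $\frac{704881451}{2047102344} \approx 0.34433$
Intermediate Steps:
$- \frac{1438}{-4176} + \frac{\left(-289\right) \frac{1}{-4319}}{-3859} = \left(-1438\right) \left(- \frac{1}{4176}\right) + \left(-289\right) \left(- \frac{1}{4319}\right) \left(- \frac{1}{3859}\right) = \frac{719}{2088} + \frac{289}{4319} \left(- \frac{1}{3859}\right) = \frac{719}{2088} - \frac{17}{980413} = \frac{704881451}{2047102344}$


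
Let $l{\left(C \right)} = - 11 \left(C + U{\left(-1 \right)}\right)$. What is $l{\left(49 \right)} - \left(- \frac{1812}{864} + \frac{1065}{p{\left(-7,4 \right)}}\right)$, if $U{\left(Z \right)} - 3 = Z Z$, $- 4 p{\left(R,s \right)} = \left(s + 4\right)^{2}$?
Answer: $- \frac{74065}{144} \approx -514.34$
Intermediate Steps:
$p{\left(R,s \right)} = - \frac{\left(4 + s\right)^{2}}{4}$ ($p{\left(R,s \right)} = - \frac{\left(s + 4\right)^{2}}{4} = - \frac{\left(4 + s\right)^{2}}{4}$)
$U{\left(Z \right)} = 3 + Z^{2}$ ($U{\left(Z \right)} = 3 + Z Z = 3 + Z^{2}$)
$l{\left(C \right)} = -44 - 11 C$ ($l{\left(C \right)} = - 11 \left(C + \left(3 + \left(-1\right)^{2}\right)\right) = - 11 \left(C + \left(3 + 1\right)\right) = - 11 \left(C + 4\right) = - 11 \left(4 + C\right) = -44 - 11 C$)
$l{\left(49 \right)} - \left(- \frac{1812}{864} + \frac{1065}{p{\left(-7,4 \right)}}\right) = \left(-44 - 539\right) - \left(- \frac{1812}{864} + \frac{1065}{\left(- \frac{1}{4}\right) \left(4 + 4\right)^{2}}\right) = \left(-44 - 539\right) - \left(\left(-1812\right) \frac{1}{864} + \frac{1065}{\left(- \frac{1}{4}\right) 8^{2}}\right) = -583 - \left(- \frac{151}{72} + \frac{1065}{\left(- \frac{1}{4}\right) 64}\right) = -583 - \left(- \frac{151}{72} + \frac{1065}{-16}\right) = -583 - \left(- \frac{151}{72} + 1065 \left(- \frac{1}{16}\right)\right) = -583 - \left(- \frac{151}{72} - \frac{1065}{16}\right) = -583 - - \frac{9887}{144} = -583 + \frac{9887}{144} = - \frac{74065}{144}$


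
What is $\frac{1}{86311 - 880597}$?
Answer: $- \frac{1}{794286} \approx -1.259 \cdot 10^{-6}$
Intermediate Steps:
$\frac{1}{86311 - 880597} = \frac{1}{-794286} = - \frac{1}{794286}$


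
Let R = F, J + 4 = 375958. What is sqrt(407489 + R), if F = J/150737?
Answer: sqrt(9258876323470739)/150737 ≈ 638.35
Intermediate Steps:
J = 375954 (J = -4 + 375958 = 375954)
F = 375954/150737 ≈ 2.4941
R = 375954/150737 ≈ 2.4941
sqrt(407489 + R) = sqrt(407489 + 375954/150737) = sqrt(61424045347/150737) = sqrt(9258876323470739)/150737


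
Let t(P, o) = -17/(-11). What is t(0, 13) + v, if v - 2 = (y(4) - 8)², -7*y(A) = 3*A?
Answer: 52775/539 ≈ 97.913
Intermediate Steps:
y(A) = -3*A/7
t(P, o) = 17/11 (t(P, o) = -17*(-1/11) = 17/11)
v = 4722/49 (v = 2 + (-3/7*4 - 8)² = 2 + (-12/7 - 8)² = 2 + (-68/7)² = 2 + 4624/49 = 4722/49 ≈ 96.367)
t(0, 13) + v = 17/11 + 4722/49 = 52775/539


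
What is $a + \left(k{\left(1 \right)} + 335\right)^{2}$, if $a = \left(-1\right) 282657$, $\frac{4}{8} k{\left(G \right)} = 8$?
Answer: $-159456$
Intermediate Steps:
$k{\left(G \right)} = 16$ ($k{\left(G \right)} = 2 \cdot 8 = 16$)
$a = -282657$
$a + \left(k{\left(1 \right)} + 335\right)^{2} = -282657 + \left(16 + 335\right)^{2} = -282657 + 351^{2} = -282657 + 123201 = -159456$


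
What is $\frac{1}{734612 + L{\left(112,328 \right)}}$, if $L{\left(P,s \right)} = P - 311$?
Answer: $\frac{1}{734413} \approx 1.3616 \cdot 10^{-6}$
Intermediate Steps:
$L{\left(P,s \right)} = -311 + P$ ($L{\left(P,s \right)} = P - 311 = -311 + P$)
$\frac{1}{734612 + L{\left(112,328 \right)}} = \frac{1}{734612 + \left(-311 + 112\right)} = \frac{1}{734612 - 199} = \frac{1}{734413}$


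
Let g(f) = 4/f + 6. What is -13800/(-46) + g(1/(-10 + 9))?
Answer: 302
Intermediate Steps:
g(f) = 6 + 4/f
-13800/(-46) + g(1/(-10 + 9)) = -13800/(-46) + (6 + 4/(1/(-10 + 9))) = -13800*(-1)/46 + (6 + 4/(1/(-1))) = -115*(-60/23) + (6 + 4/(-1)) = 300 + (6 + 4*(-1)) = 300 + (6 - 4) = 300 + 2 = 302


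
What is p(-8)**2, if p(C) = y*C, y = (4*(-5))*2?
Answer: 102400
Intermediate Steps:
y = -40 (y = -20*2 = -40)
p(C) = -40*C
p(-8)**2 = (-40*(-8))**2 = 320**2 = 102400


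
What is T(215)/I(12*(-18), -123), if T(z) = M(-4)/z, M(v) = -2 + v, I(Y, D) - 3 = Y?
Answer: 2/15265 ≈ 0.00013102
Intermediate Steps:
I(Y, D) = 3 + Y
T(z) = -6/z (T(z) = (-2 - 4)/z = -6/z)
T(215)/I(12*(-18), -123) = (-6/215)/(3 + 12*(-18)) = (-6*1/215)/(3 - 216) = -6/215/(-213) = -6/215*(-1/213) = 2/15265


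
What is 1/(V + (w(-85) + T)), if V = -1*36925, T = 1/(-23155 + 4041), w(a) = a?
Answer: -19114/707409141 ≈ -2.7020e-5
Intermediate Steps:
T = -1/19114 (T = 1/(-19114) = -1/19114 ≈ -5.2318e-5)
V = -36925
1/(V + (w(-85) + T)) = 1/(-36925 + (-85 - 1/19114)) = 1/(-36925 - 1624691/19114) = 1/(-707409141/19114) = -19114/707409141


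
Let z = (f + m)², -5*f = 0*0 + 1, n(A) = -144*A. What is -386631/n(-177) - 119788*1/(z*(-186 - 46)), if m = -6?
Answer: -137100571/78925008 ≈ -1.7371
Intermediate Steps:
f = -⅕ (f = -(0*0 + 1)/5 = -(0 + 1)/5 = -⅕*1 = -⅕ ≈ -0.20000)
z = 961/25 (z = (-⅕ - 6)² = (-31/5)² = 961/25 ≈ 38.440)
-386631/n(-177) - 119788*1/(z*(-186 - 46)) = -386631/((-144*(-177))) - 119788*25/(961*(-186 - 46)) = -386631/25488 - 119788/((961/25)*(-232)) = -386631*1/25488 - 119788/(-222952/25) = -42959/2832 - 119788*(-25/222952) = -42959/2832 + 748675/55738 = -137100571/78925008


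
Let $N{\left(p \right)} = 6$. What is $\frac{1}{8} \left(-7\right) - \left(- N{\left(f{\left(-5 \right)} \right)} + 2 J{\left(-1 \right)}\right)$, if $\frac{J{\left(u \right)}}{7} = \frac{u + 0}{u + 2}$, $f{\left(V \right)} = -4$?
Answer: $\frac{153}{8} \approx 19.125$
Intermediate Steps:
$J{\left(u \right)} = \frac{7 u}{2 + u}$ ($J{\left(u \right)} = 7 \frac{u + 0}{u + 2} = 7 \frac{u}{2 + u} = \frac{7 u}{2 + u}$)
$\frac{1}{8} \left(-7\right) - \left(- N{\left(f{\left(-5 \right)} \right)} + 2 J{\left(-1 \right)}\right) = \frac{1}{8} \left(-7\right) - \left(-6 + 2 \cdot 7 \left(-1\right) \frac{1}{2 - 1}\right) = \frac{1}{8} \left(-7\right) - \left(-6 + 2 \cdot 7 \left(-1\right) 1^{-1}\right) = - \frac{7}{8} - \left(-6 + 2 \cdot 7 \left(-1\right) 1\right) = - \frac{7}{8} + \left(\left(-2\right) \left(-7\right) + 6\right) = - \frac{7}{8} + \left(14 + 6\right) = - \frac{7}{8} + 20 = \frac{153}{8}$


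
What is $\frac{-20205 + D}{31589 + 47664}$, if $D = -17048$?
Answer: $- \frac{37253}{79253} \approx -0.47005$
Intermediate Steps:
$\frac{-20205 + D}{31589 + 47664} = \frac{-20205 - 17048}{31589 + 47664} = - \frac{37253}{79253}$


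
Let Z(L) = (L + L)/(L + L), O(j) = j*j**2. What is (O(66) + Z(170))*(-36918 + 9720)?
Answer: -7819343406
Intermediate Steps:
O(j) = j**3
Z(L) = 1 (Z(L) = (2*L)/((2*L)) = (2*L)*(1/(2*L)) = 1)
(O(66) + Z(170))*(-36918 + 9720) = (66**3 + 1)*(-36918 + 9720) = (287496 + 1)*(-27198) = 287497*(-27198) = -7819343406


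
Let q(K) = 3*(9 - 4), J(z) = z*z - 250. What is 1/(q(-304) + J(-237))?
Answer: 1/55934 ≈ 1.7878e-5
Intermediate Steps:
J(z) = -250 + z² (J(z) = z² - 250 = -250 + z²)
q(K) = 15 (q(K) = 3*5 = 15)
1/(q(-304) + J(-237)) = 1/(15 + (-250 + (-237)²)) = 1/(15 + (-250 + 56169)) = 1/(15 + 55919) = 1/55934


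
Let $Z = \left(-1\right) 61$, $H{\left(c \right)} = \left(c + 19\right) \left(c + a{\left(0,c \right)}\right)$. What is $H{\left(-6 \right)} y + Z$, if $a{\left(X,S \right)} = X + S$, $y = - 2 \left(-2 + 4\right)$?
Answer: $563$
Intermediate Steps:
$y = -4$ ($y = \left(-2\right) 2 = -4$)
$a{\left(X,S \right)} = S + X$
$H{\left(c \right)} = 2 c \left(19 + c\right)$ ($H{\left(c \right)} = \left(c + 19\right) \left(c + \left(c + 0\right)\right) = \left(19 + c\right) \left(c + c\right) = \left(19 + c\right) 2 c = 2 c \left(19 + c\right)$)
$Z = -61$
$H{\left(-6 \right)} y + Z = 2 \left(-6\right) \left(19 - 6\right) \left(-4\right) - 61 = 2 \left(-6\right) 13 \left(-4\right) - 61 = \left(-156\right) \left(-4\right) - 61 = 624 - 61 = 563$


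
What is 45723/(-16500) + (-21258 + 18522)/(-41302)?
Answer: -307217891/113580500 ≈ -2.7048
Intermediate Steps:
45723/(-16500) + (-21258 + 18522)/(-41302) = 45723*(-1/16500) - 2736*(-1/41302) = -15241/5500 + 1368/20651 = -307217891/113580500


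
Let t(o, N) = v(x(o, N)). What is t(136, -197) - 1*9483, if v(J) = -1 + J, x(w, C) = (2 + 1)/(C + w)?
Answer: -578527/61 ≈ -9484.0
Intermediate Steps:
x(w, C) = 3/(C + w)
t(o, N) = -1 + 3/(N + o)
t(136, -197) - 1*9483 = (3 - 1*(-197) - 1*136)/(-197 + 136) - 1*9483 = (3 + 197 - 136)/(-61) - 9483 = -1/61*64 - 9483 = -64/61 - 9483 = -578527/61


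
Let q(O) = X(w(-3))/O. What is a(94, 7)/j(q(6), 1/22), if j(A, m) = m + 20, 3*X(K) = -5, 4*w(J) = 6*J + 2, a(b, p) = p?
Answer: 22/63 ≈ 0.34921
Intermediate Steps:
w(J) = ½ + 3*J/2 (w(J) = (6*J + 2)/4 = (2 + 6*J)/4 = ½ + 3*J/2)
X(K) = -5/3 (X(K) = (⅓)*(-5) = -5/3)
q(O) = -5/(3*O)
j(A, m) = 20 + m
a(94, 7)/j(q(6), 1/22) = 7/(20 + 1/22) = 7/(441/22) = 7*(22/441) = 22/63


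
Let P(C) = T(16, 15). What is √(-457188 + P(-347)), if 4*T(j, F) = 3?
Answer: 13*I*√10821/2 ≈ 676.16*I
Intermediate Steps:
T(j, F) = ¾ (T(j, F) = (¼)*3 = ¾)
P(C) = ¾
√(-457188 + P(-347)) = √(-457188 + ¾) = √(-1828749/4) = 13*I*√10821/2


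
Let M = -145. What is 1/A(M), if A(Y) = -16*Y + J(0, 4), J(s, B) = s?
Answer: 1/2320 ≈ 0.00043103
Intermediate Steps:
A(Y) = -16*Y (A(Y) = -16*Y + 0 = -16*Y)
1/A(M) = 1/(-16*(-145)) = 1/2320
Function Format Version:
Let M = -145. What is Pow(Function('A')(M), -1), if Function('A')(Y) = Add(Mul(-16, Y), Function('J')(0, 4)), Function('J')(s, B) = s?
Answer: Rational(1, 2320) ≈ 0.00043103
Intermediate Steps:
Function('A')(Y) = Mul(-16, Y) (Function('A')(Y) = Add(Mul(-16, Y), 0) = Mul(-16, Y))
Pow(Function('A')(M), -1) = Pow(Mul(-16, -145), -1) = Pow(2320, -1) = Rational(1, 2320)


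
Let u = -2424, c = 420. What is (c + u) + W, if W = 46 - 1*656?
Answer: -2614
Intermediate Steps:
W = -610 (W = 46 - 656 = -610)
(c + u) + W = (420 - 2424) - 610 = -2004 - 610 = -2614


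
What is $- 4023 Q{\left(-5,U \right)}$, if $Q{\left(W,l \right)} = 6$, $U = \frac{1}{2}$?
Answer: $-24138$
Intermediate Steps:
$U = \frac{1}{2} \approx 0.5$
$- 4023 Q{\left(-5,U \right)} = \left(-4023\right) 6 = -24138$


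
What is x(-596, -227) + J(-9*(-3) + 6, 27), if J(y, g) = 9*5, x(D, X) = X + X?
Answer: -409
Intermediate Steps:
x(D, X) = 2*X
J(y, g) = 45
x(-596, -227) + J(-9*(-3) + 6, 27) = 2*(-227) + 45 = -454 + 45 = -409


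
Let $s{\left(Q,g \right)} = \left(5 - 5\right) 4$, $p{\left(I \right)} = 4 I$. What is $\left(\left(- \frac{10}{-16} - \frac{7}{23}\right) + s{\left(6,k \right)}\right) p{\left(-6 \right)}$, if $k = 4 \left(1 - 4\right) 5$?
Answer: $- \frac{177}{23} \approx -7.6956$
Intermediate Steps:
$k = -60$ ($k = 4 \left(-3\right) 5 = \left(-12\right) 5 = -60$)
$s{\left(Q,g \right)} = 0$ ($s{\left(Q,g \right)} = 0 \cdot 4 = 0$)
$\left(\left(- \frac{10}{-16} - \frac{7}{23}\right) + s{\left(6,k \right)}\right) p{\left(-6 \right)} = \left(\left(- \frac{10}{-16} - \frac{7}{23}\right) + 0\right) 4 \left(-6\right) = \left(\left(\left(-10\right) \left(- \frac{1}{16}\right) - \frac{7}{23}\right) + 0\right) \left(-24\right) = \left(\left(\frac{5}{8} - \frac{7}{23}\right) + 0\right) \left(-24\right) = \left(\frac{59}{184} + 0\right) \left(-24\right) = \frac{59}{184} \left(-24\right) = - \frac{177}{23}$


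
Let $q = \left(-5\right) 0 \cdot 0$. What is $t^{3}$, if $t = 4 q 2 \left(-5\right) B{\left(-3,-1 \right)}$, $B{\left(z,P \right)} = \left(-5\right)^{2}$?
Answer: $0$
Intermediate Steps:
$B{\left(z,P \right)} = 25$
$q = 0$ ($q = 0 \cdot 0 = 0$)
$t = 0$ ($t = 4 \cdot 0 \cdot 2 \left(-5\right) 25 = 4 \cdot 0 \left(\left(-10\right) 25\right) = 4 \cdot 0 \left(-250\right) = 4 \cdot 0 = 0$)
$t^{3} = 0^{3} = 0$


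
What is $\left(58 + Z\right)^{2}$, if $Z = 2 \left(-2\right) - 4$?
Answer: $2500$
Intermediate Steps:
$Z = -8$ ($Z = -4 - 4 = -8$)
$\left(58 + Z\right)^{2} = \left(58 - 8\right)^{2} = 50^{2} = 2500$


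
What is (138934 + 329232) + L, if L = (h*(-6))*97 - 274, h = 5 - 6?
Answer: 468474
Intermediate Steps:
h = -1 (h = 5 - 1*6 = 5 - 6 = -1)
L = 308 (L = -1*(-6)*97 - 274 = 6*97 - 274 = 582 - 274 = 308)
(138934 + 329232) + L = (138934 + 329232) + 308 = 468166 + 308 = 468474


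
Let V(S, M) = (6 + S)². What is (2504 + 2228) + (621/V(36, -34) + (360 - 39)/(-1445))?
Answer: 1340233829/283220 ≈ 4732.1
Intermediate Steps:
(2504 + 2228) + (621/V(36, -34) + (360 - 39)/(-1445)) = (2504 + 2228) + (621/((6 + 36)²) + (360 - 39)/(-1445)) = 4732 + (621/(42²) + 321*(-1/1445)) = 4732 + (621/1764 - 321/1445) = 4732 + (621*(1/1764) - 321/1445) = 4732 + (69/196 - 321/1445) = 4732 + 36789/283220 = 1340233829/283220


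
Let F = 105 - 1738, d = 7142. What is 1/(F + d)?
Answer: 1/5509 ≈ 0.00018152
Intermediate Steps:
F = -1633
1/(F + d) = 1/(-1633 + 7142) = 1/5509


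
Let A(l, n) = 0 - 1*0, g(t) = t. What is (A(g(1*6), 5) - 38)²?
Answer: 1444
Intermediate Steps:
A(l, n) = 0 (A(l, n) = 0 + 0 = 0)
(A(g(1*6), 5) - 38)² = (0 - 38)² = (-38)² = 1444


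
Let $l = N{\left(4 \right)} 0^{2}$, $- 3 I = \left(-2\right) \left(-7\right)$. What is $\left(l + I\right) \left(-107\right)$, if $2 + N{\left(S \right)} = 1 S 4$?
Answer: $\frac{1498}{3} \approx 499.33$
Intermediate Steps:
$I = - \frac{14}{3}$ ($I = - \frac{\left(-2\right) \left(-7\right)}{3} = \left(- \frac{1}{3}\right) 14 = - \frac{14}{3} \approx -4.6667$)
$N{\left(S \right)} = -2 + 4 S$ ($N{\left(S \right)} = -2 + 1 S 4 = -2 + S 4 = -2 + 4 S$)
$l = 0$ ($l = \left(-2 + 4 \cdot 4\right) 0^{2} = \left(-2 + 16\right) 0 = 14 \cdot 0 = 0$)
$\left(l + I\right) \left(-107\right) = \left(0 - \frac{14}{3}\right) \left(-107\right) = \left(- \frac{14}{3}\right) \left(-107\right) = \frac{1498}{3}$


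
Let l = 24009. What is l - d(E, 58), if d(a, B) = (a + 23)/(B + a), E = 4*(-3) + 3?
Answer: 168061/7 ≈ 24009.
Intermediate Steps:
E = -9 (E = -12 + 3 = -9)
d(a, B) = (23 + a)/(B + a)
l - d(E, 58) = 24009 - (23 - 9)/(58 - 9) = 24009 - 14/49 = 24009 - 1*2/7 = 24009 - 2/7 = 168061/7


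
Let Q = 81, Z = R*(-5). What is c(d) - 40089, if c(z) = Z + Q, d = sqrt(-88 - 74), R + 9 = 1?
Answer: -39968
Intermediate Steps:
R = -8 (R = -9 + 1 = -8)
Z = 40 (Z = -8*(-5) = 40)
d = 9*I*sqrt(2) (d = sqrt(-162) = 9*I*sqrt(2) ≈ 12.728*I)
c(z) = 121 (c(z) = 40 + 81 = 121)
c(d) - 40089 = 121 - 40089 = -39968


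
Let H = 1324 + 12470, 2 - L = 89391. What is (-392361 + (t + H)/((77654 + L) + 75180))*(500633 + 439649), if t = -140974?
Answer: -4681376506854530/12689 ≈ -3.6893e+11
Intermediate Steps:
L = -89389 (L = 2 - 1*89391 = 2 - 89391 = -89389)
H = 13794
(-392361 + (t + H)/((77654 + L) + 75180))*(500633 + 439649) = (-392361 + (-140974 + 13794)/((77654 - 89389) + 75180))*(500633 + 439649) = (-392361 - 127180/(-11735 + 75180))*940282 = (-392361 - 127180/63445)*940282 = (-392361 - 127180*1/63445)*940282 = (-392361 - 25436/12689)*940282 = -4978694165/12689*940282 = -4681376506854530/12689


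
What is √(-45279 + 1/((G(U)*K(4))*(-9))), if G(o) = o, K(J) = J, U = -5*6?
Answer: I*√1467039570/180 ≈ 212.79*I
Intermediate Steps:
U = -30
√(-45279 + 1/((G(U)*K(4))*(-9))) = √(-45279 + 1/(-30*4*(-9))) = √(-45279 + 1/(-120*(-9))) = √(-45279 + 1/1080) = √(-48901319/1080) = I*√1467039570/180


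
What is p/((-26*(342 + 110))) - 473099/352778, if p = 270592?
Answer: -12627345503/518230882 ≈ -24.366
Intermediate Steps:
p/((-26*(342 + 110))) - 473099/352778 = 270592/((-26*(342 + 110))) - 473099/352778 = 270592/((-26*452)) - 473099*1/352778 = 270592/(-11752) - 473099/352778 = 270592*(-1/11752) - 473099/352778 = -33824/1469 - 473099/352778 = -12627345503/518230882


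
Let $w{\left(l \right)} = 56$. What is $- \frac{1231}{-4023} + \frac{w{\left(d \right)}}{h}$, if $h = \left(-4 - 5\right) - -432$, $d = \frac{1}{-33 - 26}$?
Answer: $\frac{82889}{189081} \approx 0.43838$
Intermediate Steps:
$d = - \frac{1}{59}$ ($d = \frac{1}{-59} = - \frac{1}{59} \approx -0.016949$)
$h = 423$ ($h = -9 + 432 = 423$)
$- \frac{1231}{-4023} + \frac{w{\left(d \right)}}{h} = - \frac{1231}{-4023} + \frac{56}{423} = \left(-1231\right) \left(- \frac{1}{4023}\right) + 56 \cdot \frac{1}{423} = \frac{1231}{4023} + \frac{56}{423} = \frac{82889}{189081}$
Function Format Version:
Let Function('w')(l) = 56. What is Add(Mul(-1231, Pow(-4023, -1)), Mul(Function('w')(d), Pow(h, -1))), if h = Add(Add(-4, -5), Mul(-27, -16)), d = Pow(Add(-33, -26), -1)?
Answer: Rational(82889, 189081) ≈ 0.43838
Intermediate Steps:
d = Rational(-1, 59) (d = Pow(-59, -1) = Rational(-1, 59) ≈ -0.016949)
h = 423 (h = Add(-9, 432) = 423)
Add(Mul(-1231, Pow(-4023, -1)), Mul(Function('w')(d), Pow(h, -1))) = Add(Mul(-1231, Pow(-4023, -1)), Mul(56, Pow(423, -1))) = Add(Mul(-1231, Rational(-1, 4023)), Mul(56, Rational(1, 423))) = Add(Rational(1231, 4023), Rational(56, 423)) = Rational(82889, 189081)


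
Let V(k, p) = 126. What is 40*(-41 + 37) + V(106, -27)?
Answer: -34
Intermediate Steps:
40*(-41 + 37) + V(106, -27) = 40*(-41 + 37) + 126 = 40*(-4) + 126 = -160 + 126 = -34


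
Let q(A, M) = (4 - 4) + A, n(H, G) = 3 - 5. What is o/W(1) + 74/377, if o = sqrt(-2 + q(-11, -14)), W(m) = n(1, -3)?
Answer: 74/377 - I*sqrt(13)/2 ≈ 0.19629 - 1.8028*I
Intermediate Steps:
n(H, G) = -2
q(A, M) = A (q(A, M) = 0 + A = A)
W(m) = -2
o = I*sqrt(13) (o = sqrt(-2 - 11) = sqrt(-13) = I*sqrt(13) ≈ 3.6056*I)
o/W(1) + 74/377 = (I*sqrt(13))/(-2) + 74/377 = (I*sqrt(13))*(-1/2) + 74*(1/377) = -I*sqrt(13)/2 + 74/377 = 74/377 - I*sqrt(13)/2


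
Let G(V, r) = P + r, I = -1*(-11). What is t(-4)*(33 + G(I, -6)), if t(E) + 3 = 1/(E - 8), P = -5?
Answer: -407/6 ≈ -67.833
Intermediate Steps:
I = 11
G(V, r) = -5 + r
t(E) = -3 + 1/(-8 + E) (t(E) = -3 + 1/(E - 8) = -3 + 1/(-8 + E))
t(-4)*(33 + G(I, -6)) = ((25 - 3*(-4))/(-8 - 4))*(33 + (-5 - 6)) = ((25 + 12)/(-12))*(33 - 11) = -1/12*37*22 = -37/12*22 = -407/6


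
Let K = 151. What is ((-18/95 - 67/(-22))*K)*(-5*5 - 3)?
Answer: -12618466/1045 ≈ -12075.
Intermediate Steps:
((-18/95 - 67/(-22))*K)*(-5*5 - 3) = ((-18/95 - 67/(-22))*151)*(-5*5 - 3) = ((-18*1/95 - 67*(-1/22))*151)*(-25 - 3) = ((-18/95 + 67/22)*151)*(-28) = ((5969/2090)*151)*(-28) = (901319/2090)*(-28) = -12618466/1045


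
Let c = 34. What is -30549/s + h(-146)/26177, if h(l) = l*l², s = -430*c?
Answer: -2629396891/22512220 ≈ -116.80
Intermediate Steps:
s = -14620 (s = -430*34 = -14620)
h(l) = l³
-30549/s + h(-146)/26177 = -30549/(-14620) + (-146)³/26177 = -30549*(-1/14620) - 3112136*1/26177 = 1797/860 - 3112136/26177 = -2629396891/22512220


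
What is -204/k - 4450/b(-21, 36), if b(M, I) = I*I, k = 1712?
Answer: -246337/69336 ≈ -3.5528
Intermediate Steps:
b(M, I) = I²
-204/k - 4450/b(-21, 36) = -204/1712 - 4450/(36²) = -204*1/1712 - 4450/1296 = -51/428 - 4450*1/1296 = -51/428 - 2225/648 = -246337/69336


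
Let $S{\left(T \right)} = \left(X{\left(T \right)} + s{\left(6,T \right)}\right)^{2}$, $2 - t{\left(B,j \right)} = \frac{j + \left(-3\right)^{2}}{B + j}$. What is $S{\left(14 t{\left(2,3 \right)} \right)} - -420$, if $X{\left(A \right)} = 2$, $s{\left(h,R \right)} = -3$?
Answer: $421$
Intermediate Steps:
$t{\left(B,j \right)} = 2 - \frac{9 + j}{B + j}$ ($t{\left(B,j \right)} = 2 - \frac{j + \left(-3\right)^{2}}{B + j} = 2 - \frac{j + 9}{B + j} = 2 - \frac{9 + j}{B + j}$)
$S{\left(T \right)} = 1$ ($S{\left(T \right)} = \left(2 - 3\right)^{2} = \left(-1\right)^{2} = 1$)
$S{\left(14 t{\left(2,3 \right)} \right)} - -420 = 1 - -420 = 1 + 420 = 421$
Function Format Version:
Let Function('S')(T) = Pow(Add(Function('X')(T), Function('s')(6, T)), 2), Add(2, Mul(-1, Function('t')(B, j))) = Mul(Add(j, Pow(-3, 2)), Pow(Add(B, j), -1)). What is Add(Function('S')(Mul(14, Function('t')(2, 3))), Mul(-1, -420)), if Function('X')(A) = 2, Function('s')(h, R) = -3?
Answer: 421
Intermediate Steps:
Function('t')(B, j) = Add(2, Mul(-1, Pow(Add(B, j), -1), Add(9, j))) (Function('t')(B, j) = Add(2, Mul(-1, Mul(Add(j, Pow(-3, 2)), Pow(Add(B, j), -1)))) = Add(2, Mul(-1, Mul(Add(j, 9), Pow(Add(B, j), -1)))) = Add(2, Mul(-1, Mul(Add(9, j), Pow(Add(B, j), -1)))) = Add(2, Mul(-1, Mul(Pow(Add(B, j), -1), Add(9, j)))) = Add(2, Mul(-1, Pow(Add(B, j), -1), Add(9, j))))
Function('S')(T) = 1 (Function('S')(T) = Pow(Add(2, -3), 2) = Pow(-1, 2) = 1)
Add(Function('S')(Mul(14, Function('t')(2, 3))), Mul(-1, -420)) = Add(1, Mul(-1, -420)) = Add(1, 420) = 421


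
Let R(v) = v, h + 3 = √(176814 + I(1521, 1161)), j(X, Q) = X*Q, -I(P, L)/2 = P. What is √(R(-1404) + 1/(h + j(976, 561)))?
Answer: √(-2306208993 - 25272*√4827)/(3*√(182511 + 2*√4827)) ≈ 37.47*I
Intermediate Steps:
I(P, L) = -2*P
j(X, Q) = Q*X
h = -3 + 6*√4827 (h = -3 + √(176814 - 2*1521) = -3 + √(176814 - 3042) = -3 + √173772 = -3 + 6*√4827 ≈ 413.86)
√(R(-1404) + 1/(h + j(976, 561))) = √(-1404 + 1/((-3 + 6*√4827) + 561*976)) = √(-1404 + 1/((-3 + 6*√4827) + 547536)) = √(-1404 + 1/(547533 + 6*√4827))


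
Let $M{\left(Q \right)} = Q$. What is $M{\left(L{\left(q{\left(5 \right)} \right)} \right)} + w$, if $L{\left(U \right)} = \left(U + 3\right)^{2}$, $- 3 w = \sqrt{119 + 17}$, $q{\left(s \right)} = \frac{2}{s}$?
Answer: $\frac{289}{25} - \frac{2 \sqrt{34}}{3} \approx 7.6727$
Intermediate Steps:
$w = - \frac{2 \sqrt{34}}{3}$ ($w = - \frac{\sqrt{119 + 17}}{3} = - \frac{\sqrt{136}}{3} = - \frac{2 \sqrt{34}}{3} \approx -3.8873$)
$L{\left(U \right)} = \left(3 + U\right)^{2}$
$M{\left(L{\left(q{\left(5 \right)} \right)} \right)} + w = \left(3 + \frac{2}{5}\right)^{2} - \frac{2 \sqrt{34}}{3} = \left(\frac{17}{5}\right)^{2} - \frac{2 \sqrt{34}}{3} = \frac{289}{25} - \frac{2 \sqrt{34}}{3}$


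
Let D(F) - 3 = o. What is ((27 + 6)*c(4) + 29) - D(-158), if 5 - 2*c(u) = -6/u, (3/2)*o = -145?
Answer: 2759/12 ≈ 229.92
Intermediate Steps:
o = -290/3 (o = (2/3)*(-145) = -290/3 ≈ -96.667)
c(u) = 5/2 + 3/u (c(u) = 5/2 - (-3)/u = 5/2 + 3/u)
D(F) = -281/3 (D(F) = 3 - 290/3 = -281/3)
((27 + 6)*c(4) + 29) - D(-158) = ((27 + 6)*(5/2 + 3/4) + 29) - 1*(-281/3) = (33*(5/2 + 3*(1/4)) + 29) + 281/3 = (33*(5/2 + 3/4) + 29) + 281/3 = (33*(13/4) + 29) + 281/3 = (429/4 + 29) + 281/3 = 545/4 + 281/3 = 2759/12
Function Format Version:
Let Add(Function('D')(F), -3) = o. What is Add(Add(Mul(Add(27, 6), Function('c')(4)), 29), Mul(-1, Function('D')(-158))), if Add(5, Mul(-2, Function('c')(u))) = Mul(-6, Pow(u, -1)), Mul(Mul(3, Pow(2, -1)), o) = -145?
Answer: Rational(2759, 12) ≈ 229.92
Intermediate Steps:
o = Rational(-290, 3) (o = Mul(Rational(2, 3), -145) = Rational(-290, 3) ≈ -96.667)
Function('c')(u) = Add(Rational(5, 2), Mul(3, Pow(u, -1))) (Function('c')(u) = Add(Rational(5, 2), Mul(Rational(-1, 2), Mul(-6, Pow(u, -1)))) = Add(Rational(5, 2), Mul(3, Pow(u, -1))))
Function('D')(F) = Rational(-281, 3) (Function('D')(F) = Add(3, Rational(-290, 3)) = Rational(-281, 3))
Add(Add(Mul(Add(27, 6), Function('c')(4)), 29), Mul(-1, Function('D')(-158))) = Add(Add(Mul(Add(27, 6), Add(Rational(5, 2), Mul(3, Pow(4, -1)))), 29), Mul(-1, Rational(-281, 3))) = Add(Add(Mul(33, Add(Rational(5, 2), Mul(3, Rational(1, 4)))), 29), Rational(281, 3)) = Add(Add(Mul(33, Add(Rational(5, 2), Rational(3, 4))), 29), Rational(281, 3)) = Add(Add(Mul(33, Rational(13, 4)), 29), Rational(281, 3)) = Add(Add(Rational(429, 4), 29), Rational(281, 3)) = Add(Rational(545, 4), Rational(281, 3)) = Rational(2759, 12)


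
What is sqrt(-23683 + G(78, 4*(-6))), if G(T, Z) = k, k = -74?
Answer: I*sqrt(23757) ≈ 154.13*I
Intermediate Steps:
G(T, Z) = -74
sqrt(-23683 + G(78, 4*(-6))) = sqrt(-23683 - 74) = sqrt(-23757) = I*sqrt(23757)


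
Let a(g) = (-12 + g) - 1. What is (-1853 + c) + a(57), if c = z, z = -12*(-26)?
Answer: -1497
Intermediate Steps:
a(g) = -13 + g
z = 312
c = 312
(-1853 + c) + a(57) = (-1853 + 312) + (-13 + 57) = -1541 + 44 = -1497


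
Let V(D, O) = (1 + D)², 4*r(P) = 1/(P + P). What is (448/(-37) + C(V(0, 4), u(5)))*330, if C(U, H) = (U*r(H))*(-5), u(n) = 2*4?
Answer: -4761405/1184 ≈ -4021.5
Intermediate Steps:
r(P) = 1/(8*P) (r(P) = 1/(4*(P + P)) = 1/(4*((2*P))) = (1/(2*P))/4 = 1/(8*P))
u(n) = 8
C(U, H) = -5*U/(8*H) (C(U, H) = (U*(1/(8*H)))*(-5) = (U/(8*H))*(-5) = -5*U/(8*H))
(448/(-37) + C(V(0, 4), u(5)))*330 = (448/(-37) - 5/8*(1 + 0)²/8)*330 = (448*(-1/37) - 5/8*1²*⅛)*330 = (-448/37 - 5/8*1*⅛)*330 = (-448/37 - 5/64)*330 = -28857/2368*330 = -4761405/1184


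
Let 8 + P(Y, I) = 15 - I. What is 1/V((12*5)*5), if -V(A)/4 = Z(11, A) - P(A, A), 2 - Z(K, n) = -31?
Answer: -1/1304 ≈ -0.00076687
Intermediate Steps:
Z(K, n) = 33 (Z(K, n) = 2 - 1*(-31) = 2 + 31 = 33)
P(Y, I) = 7 - I (P(Y, I) = -8 + (15 - I) = 7 - I)
V(A) = -104 - 4*A (V(A) = -4*(33 - (7 - A)) = -4*(33 + (-7 + A)) = -4*(26 + A) = -104 - 4*A)
1/V((12*5)*5) = 1/(-104 - 4*12*5*5) = 1/(-104 - 240*5) = 1/(-104 - 4*300) = 1/(-104 - 1200) = 1/(-1304) = -1/1304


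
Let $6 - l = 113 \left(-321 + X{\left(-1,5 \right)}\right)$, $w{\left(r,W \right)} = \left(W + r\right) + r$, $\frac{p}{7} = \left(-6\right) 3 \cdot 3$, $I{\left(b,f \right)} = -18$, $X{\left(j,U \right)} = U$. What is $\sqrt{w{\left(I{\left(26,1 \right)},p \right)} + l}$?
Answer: $10 \sqrt{353} \approx 187.88$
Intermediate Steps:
$p = -378$ ($p = 7 \left(-6\right) 3 \cdot 3 = 7 \left(\left(-18\right) 3\right) = 7 \left(-54\right) = -378$)
$w{\left(r,W \right)} = W + 2 r$
$l = 35714$ ($l = 6 - 113 \left(-321 + 5\right) = 6 - 113 \left(-316\right) = 6 - -35708 = 6 + 35708 = 35714$)
$\sqrt{w{\left(I{\left(26,1 \right)},p \right)} + l} = \sqrt{\left(-378 + 2 \left(-18\right)\right) + 35714} = \sqrt{\left(-378 - 36\right) + 35714} = \sqrt{-414 + 35714} = \sqrt{35300} = 10 \sqrt{353}$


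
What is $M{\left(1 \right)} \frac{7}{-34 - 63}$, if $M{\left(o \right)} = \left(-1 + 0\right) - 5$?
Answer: $\frac{42}{97} \approx 0.43299$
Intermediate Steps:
$M{\left(o \right)} = -6$ ($M{\left(o \right)} = -1 - 5 = -6$)
$M{\left(1 \right)} \frac{7}{-34 - 63} = - 6 \frac{7}{-34 - 63} = - 6 \frac{7}{-97} = - 6 \cdot 7 \left(- \frac{1}{97}\right) = \left(-6\right) \left(- \frac{7}{97}\right) = \frac{42}{97}$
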